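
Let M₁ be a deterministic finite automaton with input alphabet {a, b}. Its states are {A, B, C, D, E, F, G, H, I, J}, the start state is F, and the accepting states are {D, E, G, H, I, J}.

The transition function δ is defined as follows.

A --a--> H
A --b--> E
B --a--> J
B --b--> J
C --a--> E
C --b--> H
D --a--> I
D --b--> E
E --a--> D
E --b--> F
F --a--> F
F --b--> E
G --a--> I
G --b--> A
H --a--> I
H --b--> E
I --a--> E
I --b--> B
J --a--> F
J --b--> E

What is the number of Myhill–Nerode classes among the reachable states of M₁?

First remove the unreachable states {A,C,G,H}; 6 states remain.
Start with accepting vs non-accepting: {D,E,I,J} | {B,F}.
Split {D,E,I,J} by δ(·,a) → {D,E,I} and {J}.
On input b, block {D,E,I} splits into {E,I} and {D}.
On input a, block {E,I} splits into {E} and {I}.
On input a, block {B,F} splits into {B} and {F}.
Stable partition: {E} | {B} | {J} | {D} | {I} | {F} — 6 equivalence classes.

6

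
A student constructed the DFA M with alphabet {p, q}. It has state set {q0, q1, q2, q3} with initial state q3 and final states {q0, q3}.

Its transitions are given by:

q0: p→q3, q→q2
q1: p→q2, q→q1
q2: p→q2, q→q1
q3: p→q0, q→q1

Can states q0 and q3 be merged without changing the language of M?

Every state is reachable, so we keep all 4.
P0 = {q0,q3} | {q1,q2}.
The partition is now stable with 2 blocks: {q0,q3} | {q1,q2}.
q0 and q3 lie in the same block of the stable partition, so they are equivalent — no string distinguishes them.

Yes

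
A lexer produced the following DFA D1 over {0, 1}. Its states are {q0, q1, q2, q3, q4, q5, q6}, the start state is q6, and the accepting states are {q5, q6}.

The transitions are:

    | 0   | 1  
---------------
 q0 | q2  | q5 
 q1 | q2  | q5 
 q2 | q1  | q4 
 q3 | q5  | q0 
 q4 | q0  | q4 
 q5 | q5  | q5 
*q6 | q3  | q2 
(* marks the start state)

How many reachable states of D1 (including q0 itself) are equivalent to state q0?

2

Start with accepting vs non-accepting: {q5,q6} | {q0,q1,q2,q3,q4}.
On input 0, block {q5,q6} splits into {q5} and {q6}.
On input 0, block {q0,q1,q2,q3,q4} splits into {q0,q1,q2,q4} and {q3}.
On input 1, block {q0,q1,q2,q4} splits into {q0,q1} and {q2,q4}.
The partition is now stable with 5 blocks: {q5} | {q0,q1} | {q6} | {q3} | {q2,q4}.
The equivalence class containing q0 is {q0,q1}, of size 2.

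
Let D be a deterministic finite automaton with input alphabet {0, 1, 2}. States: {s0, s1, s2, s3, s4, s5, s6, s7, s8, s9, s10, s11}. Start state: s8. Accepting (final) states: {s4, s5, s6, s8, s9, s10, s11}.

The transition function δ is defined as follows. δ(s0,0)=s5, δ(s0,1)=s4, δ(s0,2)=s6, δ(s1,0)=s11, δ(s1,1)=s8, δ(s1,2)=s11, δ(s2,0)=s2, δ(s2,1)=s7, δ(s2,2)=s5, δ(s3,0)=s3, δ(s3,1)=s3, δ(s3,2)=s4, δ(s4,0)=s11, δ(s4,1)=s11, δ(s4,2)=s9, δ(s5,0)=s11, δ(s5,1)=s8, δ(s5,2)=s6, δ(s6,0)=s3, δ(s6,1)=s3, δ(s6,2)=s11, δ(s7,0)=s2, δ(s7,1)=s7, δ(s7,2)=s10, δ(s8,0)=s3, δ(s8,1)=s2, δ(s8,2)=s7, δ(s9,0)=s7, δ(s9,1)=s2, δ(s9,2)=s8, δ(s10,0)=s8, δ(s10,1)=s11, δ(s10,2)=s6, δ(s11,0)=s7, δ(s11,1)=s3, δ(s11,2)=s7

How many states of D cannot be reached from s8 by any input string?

BFS from s8 reaches {s2, s3, s4, s5, s6, s7, s8, s9, s10, s11}; the 2 state(s) s0, s1 are never visited.

2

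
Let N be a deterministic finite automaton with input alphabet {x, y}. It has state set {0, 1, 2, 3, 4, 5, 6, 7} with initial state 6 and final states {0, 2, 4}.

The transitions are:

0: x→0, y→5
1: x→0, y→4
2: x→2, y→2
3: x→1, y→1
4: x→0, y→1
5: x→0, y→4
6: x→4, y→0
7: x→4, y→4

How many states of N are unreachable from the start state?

Starting at 6 and following transitions, the reachable set is {0, 1, 4, 5, 6}. That leaves 2, 3, 7 unreachable — 3 in total.

3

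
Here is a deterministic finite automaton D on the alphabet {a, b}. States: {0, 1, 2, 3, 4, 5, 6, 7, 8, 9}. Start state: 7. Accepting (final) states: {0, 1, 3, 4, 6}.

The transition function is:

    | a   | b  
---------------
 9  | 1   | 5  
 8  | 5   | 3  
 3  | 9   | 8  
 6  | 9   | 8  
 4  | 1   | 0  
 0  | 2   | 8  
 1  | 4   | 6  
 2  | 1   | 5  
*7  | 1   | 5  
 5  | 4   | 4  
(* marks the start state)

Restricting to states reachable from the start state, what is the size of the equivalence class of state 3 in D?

All states are reachable from the start state.
Initial partition by acceptance: {0,1,3,4,6} | {2,5,7,8,9}.
Split {0,1,3,4,6} by δ(·,a) → {0,3,6} and {1,4}.
On input a, block {2,5,7,8,9} splits into {2,5,7,9} and {8}.
Refine {2,5,7,9} on symbol b: members go to different blocks, giving {2,7,9} and {5}.
Stable partition: {0,3,6} | {2,7,9} | {1,4} | {8} | {5} — 5 equivalence classes.
State 3 belongs to the block {0,3,6}, which has 3 states.

3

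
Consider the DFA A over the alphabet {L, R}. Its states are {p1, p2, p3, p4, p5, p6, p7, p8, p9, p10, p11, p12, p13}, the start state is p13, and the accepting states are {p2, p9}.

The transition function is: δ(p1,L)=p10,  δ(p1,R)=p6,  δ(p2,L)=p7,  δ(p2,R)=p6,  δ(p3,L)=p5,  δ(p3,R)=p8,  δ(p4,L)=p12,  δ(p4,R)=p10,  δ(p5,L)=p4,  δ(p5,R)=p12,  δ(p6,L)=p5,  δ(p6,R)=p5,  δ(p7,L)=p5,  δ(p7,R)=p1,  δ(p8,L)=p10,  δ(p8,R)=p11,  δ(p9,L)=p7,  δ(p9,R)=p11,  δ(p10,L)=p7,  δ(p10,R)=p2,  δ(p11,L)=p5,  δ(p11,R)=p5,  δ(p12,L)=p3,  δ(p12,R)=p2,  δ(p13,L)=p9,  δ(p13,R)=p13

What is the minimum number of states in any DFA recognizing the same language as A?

8

Start with accepting vs non-accepting: {p2,p9} | {p1,p3,p4,p5,p6,p7,p8,p10,p11,p12,p13}.
Refine {p1,p3,p4,p5,p6,p7,p8,p10,p11,p12,p13} on symbol L: members go to different blocks, giving {p1,p3,p4,p5,p6,p7,p8,p10,p11,p12} and {p13}.
Split {p1,p3,p4,p5,p6,p7,p8,p10,p11,p12} by δ(·,R) → {p1,p3,p4,p5,p6,p7,p8,p11} and {p10,p12}.
Refine {p1,p3,p4,p5,p6,p7,p8,p11} on symbol L: members go to different blocks, giving {p3,p5,p6,p7,p11} and {p1,p4,p8}.
Split {p3,p5,p6,p7,p11} by δ(·,L) → {p3,p6,p7,p11} and {p5}.
Split {p3,p6,p7,p11} by δ(·,R) → {p3,p7} and {p6,p11}.
Split {p1,p4,p8} by δ(·,R) → {p1,p8} and {p4}.
No further refinement is possible. Final partition (8 blocks): {p2,p9} | {p3,p7} | {p13} | {p10,p12} | {p1,p8} | {p5} | {p6,p11} | {p4}.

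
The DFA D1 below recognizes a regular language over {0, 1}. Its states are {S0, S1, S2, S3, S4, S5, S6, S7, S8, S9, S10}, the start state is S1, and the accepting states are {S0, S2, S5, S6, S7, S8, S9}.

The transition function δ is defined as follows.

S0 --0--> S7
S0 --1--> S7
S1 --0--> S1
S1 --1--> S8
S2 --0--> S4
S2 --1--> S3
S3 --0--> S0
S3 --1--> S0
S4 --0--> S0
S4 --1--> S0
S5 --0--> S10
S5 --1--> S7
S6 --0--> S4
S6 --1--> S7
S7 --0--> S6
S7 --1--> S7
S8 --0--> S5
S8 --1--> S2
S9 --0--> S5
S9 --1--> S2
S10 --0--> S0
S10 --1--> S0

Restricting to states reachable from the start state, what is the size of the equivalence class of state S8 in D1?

1

States {S9} cannot be reached from the start state, so discard them.
Initial partition by acceptance: {S0,S2,S5,S6,S7,S8} | {S1,S3,S4,S10}.
Refine {S0,S2,S5,S6,S7,S8} on symbol 0: members go to different blocks, giving {S0,S7,S8} and {S2,S5,S6}.
Refine {S0,S7,S8} on symbol 0: members go to different blocks, giving {S7,S8} and {S0}.
Split {S7,S8} by δ(·,1) → {S7} and {S8}.
Split {S1,S3,S4,S10} by δ(·,0) → {S3,S4,S10} and {S1}.
Refine {S2,S5,S6} on symbol 1: members go to different blocks, giving {S5,S6} and {S2}.
Stable partition: {S7} | {S3,S4,S10} | {S5,S6} | {S0} | {S8} | {S1} | {S2} — 7 equivalence classes.
The equivalence class containing S8 is {S8}, of size 1.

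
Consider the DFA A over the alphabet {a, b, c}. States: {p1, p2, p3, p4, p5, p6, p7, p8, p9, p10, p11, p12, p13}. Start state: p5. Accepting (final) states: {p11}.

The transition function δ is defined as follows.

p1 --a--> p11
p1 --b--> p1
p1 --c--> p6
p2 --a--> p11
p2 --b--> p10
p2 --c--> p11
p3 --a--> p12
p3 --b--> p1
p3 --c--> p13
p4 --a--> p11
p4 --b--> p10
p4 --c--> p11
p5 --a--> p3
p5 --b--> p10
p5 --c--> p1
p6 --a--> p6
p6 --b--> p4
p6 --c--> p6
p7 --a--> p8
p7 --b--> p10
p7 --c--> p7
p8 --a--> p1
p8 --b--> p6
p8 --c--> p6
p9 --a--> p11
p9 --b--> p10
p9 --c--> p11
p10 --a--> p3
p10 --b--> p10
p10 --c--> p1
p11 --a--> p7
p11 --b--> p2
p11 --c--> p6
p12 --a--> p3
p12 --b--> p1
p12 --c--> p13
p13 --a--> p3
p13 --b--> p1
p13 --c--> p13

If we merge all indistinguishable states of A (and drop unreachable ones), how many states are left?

States {p9} cannot be reached from the start state, so discard them.
Initial partition by acceptance: {p11} | {p1,p2,p3,p4,p5,p6,p7,p8,p10,p12,p13}.
On input a, block {p1,p2,p3,p4,p5,p6,p7,p8,p10,p12,p13} splits into {p3,p5,p6,p7,p8,p10,p12,p13} and {p1,p2,p4}.
Split {p3,p5,p6,p7,p8,p10,p12,p13} by δ(·,a) → {p3,p5,p6,p7,p10,p12,p13} and {p8}.
Refine {p3,p5,p6,p7,p10,p12,p13} on symbol a: members go to different blocks, giving {p3,p5,p6,p10,p12,p13} and {p7}.
Split {p3,p5,p6,p10,p12,p13} by δ(·,b) → {p3,p6,p12,p13} and {p5,p10}.
Split {p1,p2,p4} by δ(·,b) → {p2,p4} and {p1}.
Refine {p3,p6,p12,p13} on symbol b: members go to different blocks, giving {p3,p12,p13} and {p6}.
The partition is now stable with 8 blocks: {p11} | {p3,p12,p13} | {p2,p4} | {p8} | {p7} | {p5,p10} | {p1} | {p6}.

8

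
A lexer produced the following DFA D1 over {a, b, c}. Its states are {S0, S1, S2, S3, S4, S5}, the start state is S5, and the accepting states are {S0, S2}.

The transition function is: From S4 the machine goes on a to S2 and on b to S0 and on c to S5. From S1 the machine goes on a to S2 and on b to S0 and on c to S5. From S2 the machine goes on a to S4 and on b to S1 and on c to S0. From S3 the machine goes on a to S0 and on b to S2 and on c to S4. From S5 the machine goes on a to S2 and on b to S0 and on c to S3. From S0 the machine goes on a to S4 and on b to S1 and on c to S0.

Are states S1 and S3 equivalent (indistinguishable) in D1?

Initial partition by acceptance: {S0,S2} | {S1,S3,S4,S5}.
No further refinement is possible. Final partition (2 blocks): {S0,S2} | {S1,S3,S4,S5}.
S1 and S3 lie in the same block of the stable partition, so they are equivalent — no string distinguishes them.

Yes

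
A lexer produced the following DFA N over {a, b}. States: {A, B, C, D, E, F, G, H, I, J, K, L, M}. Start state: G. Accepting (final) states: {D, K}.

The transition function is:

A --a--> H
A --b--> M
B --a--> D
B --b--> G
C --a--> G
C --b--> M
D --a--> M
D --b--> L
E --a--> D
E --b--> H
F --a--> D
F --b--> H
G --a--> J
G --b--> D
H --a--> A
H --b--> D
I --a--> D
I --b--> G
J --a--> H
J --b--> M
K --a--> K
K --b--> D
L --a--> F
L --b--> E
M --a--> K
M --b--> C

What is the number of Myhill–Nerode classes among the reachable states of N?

Reachable states from the start: {A,C,D,E,F,G,H,J,K,L,M}. Unreachable: {B,I} — drop them.
P0 = {D,K} | {A,C,E,F,G,H,J,L,M}.
On input a, block {D,K} splits into {D} and {K}.
Split {A,C,E,F,G,H,J,L,M} by δ(·,a) → {A,C,G,H,J,L} and {E,F} and {M}.
Split {A,C,G,H,J,L} by δ(·,a) → {A,C,G,H,J} and {L}.
On input b, block {A,C,G,H,J} splits into {A,C,J} and {G,H}.
The partition is now stable with 7 blocks: {D} | {A,C,J} | {K} | {E,F} | {M} | {L} | {G,H}.

7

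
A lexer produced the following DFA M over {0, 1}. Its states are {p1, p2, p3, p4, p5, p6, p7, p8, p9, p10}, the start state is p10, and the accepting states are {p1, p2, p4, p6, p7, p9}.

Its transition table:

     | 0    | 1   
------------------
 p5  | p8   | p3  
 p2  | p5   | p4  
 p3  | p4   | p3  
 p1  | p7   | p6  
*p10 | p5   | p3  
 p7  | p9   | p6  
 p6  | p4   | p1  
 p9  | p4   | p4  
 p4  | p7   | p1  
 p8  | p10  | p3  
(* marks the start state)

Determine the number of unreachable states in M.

No path from p10 leads to p2; the other 9 states are all reachable.

1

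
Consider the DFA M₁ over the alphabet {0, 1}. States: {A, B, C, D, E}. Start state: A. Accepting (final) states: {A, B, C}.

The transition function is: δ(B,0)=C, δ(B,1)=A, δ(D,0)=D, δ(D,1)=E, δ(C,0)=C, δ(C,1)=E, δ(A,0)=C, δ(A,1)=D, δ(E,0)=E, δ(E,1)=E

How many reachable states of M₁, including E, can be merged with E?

First remove the unreachable states {B}; 4 states remain.
Initial partition by acceptance: {A,C} | {D,E}.
The partition is now stable with 2 blocks: {A,C} | {D,E}.
State E belongs to the block {D,E}, which has 2 states.

2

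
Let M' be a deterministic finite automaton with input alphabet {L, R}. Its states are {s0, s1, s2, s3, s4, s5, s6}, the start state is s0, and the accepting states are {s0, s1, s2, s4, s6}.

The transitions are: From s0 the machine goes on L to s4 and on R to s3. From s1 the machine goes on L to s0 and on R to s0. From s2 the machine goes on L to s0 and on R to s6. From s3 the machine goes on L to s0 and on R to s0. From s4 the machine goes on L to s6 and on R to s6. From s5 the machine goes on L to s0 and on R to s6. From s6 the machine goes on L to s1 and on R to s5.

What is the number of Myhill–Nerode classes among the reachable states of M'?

Reachable states from the start: {s0,s1,s3,s4,s5,s6}. Unreachable: {s2} — drop them.
Start with accepting vs non-accepting: {s0,s1,s4,s6} | {s3,s5}.
On input R, block {s0,s1,s4,s6} splits into {s0,s6} and {s1,s4}.
Stable partition: {s0,s6} | {s3,s5} | {s1,s4} — 3 equivalence classes.

3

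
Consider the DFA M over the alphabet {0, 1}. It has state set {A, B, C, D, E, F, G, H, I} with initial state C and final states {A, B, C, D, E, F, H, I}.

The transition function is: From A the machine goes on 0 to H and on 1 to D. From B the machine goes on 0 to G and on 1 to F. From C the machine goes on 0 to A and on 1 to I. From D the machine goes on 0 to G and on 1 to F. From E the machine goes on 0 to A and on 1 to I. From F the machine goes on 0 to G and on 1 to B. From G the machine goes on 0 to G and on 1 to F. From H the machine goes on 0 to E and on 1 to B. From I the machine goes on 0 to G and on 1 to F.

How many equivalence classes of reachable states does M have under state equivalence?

All states are reachable from the start state.
Initial partition by acceptance: {A,B,C,D,E,F,H,I} | {G}.
On input 0, block {A,B,C,D,E,F,H,I} splits into {A,C,E,H} and {B,D,F,I}.
The partition is now stable with 3 blocks: {A,C,E,H} | {G} | {B,D,F,I}.

3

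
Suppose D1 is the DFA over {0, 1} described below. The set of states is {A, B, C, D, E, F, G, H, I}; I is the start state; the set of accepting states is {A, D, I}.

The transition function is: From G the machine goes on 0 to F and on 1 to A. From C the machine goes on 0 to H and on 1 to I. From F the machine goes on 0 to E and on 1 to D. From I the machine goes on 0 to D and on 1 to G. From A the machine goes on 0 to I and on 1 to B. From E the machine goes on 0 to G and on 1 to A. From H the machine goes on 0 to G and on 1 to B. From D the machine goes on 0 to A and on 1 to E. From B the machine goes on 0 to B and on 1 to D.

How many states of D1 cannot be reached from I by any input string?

2

No path from I leads to C, H; the other 7 states are all reachable.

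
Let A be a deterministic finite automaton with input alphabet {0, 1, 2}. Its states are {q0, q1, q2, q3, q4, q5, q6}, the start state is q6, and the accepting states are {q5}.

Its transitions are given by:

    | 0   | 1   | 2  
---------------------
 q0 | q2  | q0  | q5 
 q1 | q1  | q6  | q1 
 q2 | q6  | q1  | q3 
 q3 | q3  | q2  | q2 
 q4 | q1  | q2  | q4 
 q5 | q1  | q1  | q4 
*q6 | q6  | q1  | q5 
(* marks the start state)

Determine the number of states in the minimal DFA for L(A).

States {q0} cannot be reached from the start state, so discard them.
P0 = {q5} | {q1,q2,q3,q4,q6}.
Refine {q1,q2,q3,q4,q6} on symbol 2: members go to different blocks, giving {q1,q2,q3,q4} and {q6}.
Split {q1,q2,q3,q4} by δ(·,0) → {q1,q3,q4} and {q2}.
Refine {q1,q3,q4} on symbol 1: members go to different blocks, giving {q3,q4} and {q1}.
Refine {q3,q4} on symbol 0: members go to different blocks, giving {q3} and {q4}.
The partition is now stable with 6 blocks: {q5} | {q3} | {q6} | {q2} | {q1} | {q4}.

6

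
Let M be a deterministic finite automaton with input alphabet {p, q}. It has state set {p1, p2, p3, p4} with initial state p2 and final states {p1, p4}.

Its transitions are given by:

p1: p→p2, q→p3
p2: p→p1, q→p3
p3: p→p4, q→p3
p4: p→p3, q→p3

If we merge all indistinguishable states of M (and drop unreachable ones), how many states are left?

2

P0 = {p1,p4} | {p2,p3}.
The partition is now stable with 2 blocks: {p1,p4} | {p2,p3}.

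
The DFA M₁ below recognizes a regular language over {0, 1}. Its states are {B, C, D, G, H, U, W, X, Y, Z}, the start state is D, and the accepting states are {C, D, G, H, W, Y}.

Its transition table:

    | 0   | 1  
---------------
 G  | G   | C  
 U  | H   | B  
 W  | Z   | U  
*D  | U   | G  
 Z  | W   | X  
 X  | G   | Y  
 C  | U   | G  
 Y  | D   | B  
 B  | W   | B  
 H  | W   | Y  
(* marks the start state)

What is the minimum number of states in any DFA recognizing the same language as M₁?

9

Every state is reachable, so we keep all 10.
Initial partition by acceptance: {C,D,G,H,W,Y} | {B,U,X,Z}.
Split {C,D,G,H,W,Y} by δ(·,0) → {G,H,Y} and {C,D,W}.
Refine {G,H,Y} on symbol 0: members go to different blocks, giving {H,Y} and {G}.
Refine {H,Y} on symbol 1: members go to different blocks, giving {Y} and {H}.
On input 0, block {B,U,X,Z} splits into {B,Z} and {U} and {X}.
Split {B,Z} by δ(·,1) → {B} and {Z}.
Split {C,D,W} by δ(·,0) → {C,D} and {W}.
No further refinement is possible. Final partition (9 blocks): {Y} | {B} | {C,D} | {G} | {H} | {U} | {X} | {Z} | {W}.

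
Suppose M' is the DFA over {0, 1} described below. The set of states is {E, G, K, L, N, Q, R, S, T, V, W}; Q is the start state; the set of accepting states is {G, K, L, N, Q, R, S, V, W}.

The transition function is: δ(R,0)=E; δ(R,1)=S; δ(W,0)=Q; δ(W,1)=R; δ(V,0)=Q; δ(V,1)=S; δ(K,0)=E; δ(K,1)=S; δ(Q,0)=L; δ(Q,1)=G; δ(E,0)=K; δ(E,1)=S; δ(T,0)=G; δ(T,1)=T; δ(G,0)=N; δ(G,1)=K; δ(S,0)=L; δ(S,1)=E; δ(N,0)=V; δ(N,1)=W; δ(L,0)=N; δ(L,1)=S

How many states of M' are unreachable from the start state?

BFS from Q reaches {E, G, K, L, N, Q, R, S, V, W}; the 1 state(s) T are never visited.

1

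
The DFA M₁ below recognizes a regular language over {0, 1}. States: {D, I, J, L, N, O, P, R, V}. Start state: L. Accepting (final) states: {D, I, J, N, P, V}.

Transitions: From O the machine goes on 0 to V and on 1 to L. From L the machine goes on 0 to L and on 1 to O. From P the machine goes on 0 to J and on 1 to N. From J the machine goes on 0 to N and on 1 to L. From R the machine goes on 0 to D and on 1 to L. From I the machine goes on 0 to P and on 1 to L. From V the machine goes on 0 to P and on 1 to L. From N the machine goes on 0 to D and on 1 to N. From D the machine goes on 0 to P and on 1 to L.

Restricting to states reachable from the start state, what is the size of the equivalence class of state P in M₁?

2

States {I,R} cannot be reached from the start state, so discard them.
P0 = {D,J,N,P,V} | {L,O}.
On input 1, block {D,J,N,P,V} splits into {D,J,V} and {N,P}.
Refine {L,O} on symbol 0: members go to different blocks, giving {L} and {O}.
No further refinement is possible. Final partition (4 blocks): {D,J,V} | {L} | {N,P} | {O}.
The equivalence class containing P is {N,P}, of size 2.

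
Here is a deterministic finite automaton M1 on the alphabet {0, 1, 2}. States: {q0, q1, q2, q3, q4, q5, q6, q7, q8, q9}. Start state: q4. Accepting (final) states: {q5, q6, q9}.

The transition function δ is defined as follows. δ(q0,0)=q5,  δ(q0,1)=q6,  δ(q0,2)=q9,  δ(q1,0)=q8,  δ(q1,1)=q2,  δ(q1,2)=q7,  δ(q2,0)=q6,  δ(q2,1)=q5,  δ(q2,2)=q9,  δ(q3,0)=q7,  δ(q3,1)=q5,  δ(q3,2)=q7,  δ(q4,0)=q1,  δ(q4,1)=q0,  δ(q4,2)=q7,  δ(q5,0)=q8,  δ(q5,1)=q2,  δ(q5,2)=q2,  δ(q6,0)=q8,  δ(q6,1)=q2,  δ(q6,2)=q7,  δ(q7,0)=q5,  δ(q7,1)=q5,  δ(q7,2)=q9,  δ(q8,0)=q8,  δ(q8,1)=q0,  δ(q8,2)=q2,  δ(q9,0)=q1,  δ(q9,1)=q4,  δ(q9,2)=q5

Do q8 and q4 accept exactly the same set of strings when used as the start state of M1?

First remove the unreachable states {q3}; 9 states remain.
P0 = {q5,q6,q9} | {q0,q1,q2,q4,q7,q8}.
On input 2, block {q5,q6,q9} splits into {q5,q6} and {q9}.
Split {q0,q1,q2,q4,q7,q8} by δ(·,0) → {q0,q2,q7} and {q1,q4,q8}.
No further refinement is possible. Final partition (4 blocks): {q5,q6} | {q0,q2,q7} | {q9} | {q1,q4,q8}.
q8 and q4 lie in the same block of the stable partition, so they are equivalent — no string distinguishes them.

Yes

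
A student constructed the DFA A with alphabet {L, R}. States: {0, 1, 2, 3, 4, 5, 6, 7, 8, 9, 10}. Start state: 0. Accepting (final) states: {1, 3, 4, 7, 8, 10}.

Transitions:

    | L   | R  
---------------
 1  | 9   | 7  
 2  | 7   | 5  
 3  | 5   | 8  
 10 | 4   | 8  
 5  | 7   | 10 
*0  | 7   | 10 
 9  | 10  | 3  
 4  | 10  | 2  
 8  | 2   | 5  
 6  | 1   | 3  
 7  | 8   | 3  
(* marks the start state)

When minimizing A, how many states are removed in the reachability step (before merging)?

BFS from 0 reaches {0, 2, 3, 4, 5, 7, 8, 10}; the 3 state(s) 1, 6, 9 are never visited.

3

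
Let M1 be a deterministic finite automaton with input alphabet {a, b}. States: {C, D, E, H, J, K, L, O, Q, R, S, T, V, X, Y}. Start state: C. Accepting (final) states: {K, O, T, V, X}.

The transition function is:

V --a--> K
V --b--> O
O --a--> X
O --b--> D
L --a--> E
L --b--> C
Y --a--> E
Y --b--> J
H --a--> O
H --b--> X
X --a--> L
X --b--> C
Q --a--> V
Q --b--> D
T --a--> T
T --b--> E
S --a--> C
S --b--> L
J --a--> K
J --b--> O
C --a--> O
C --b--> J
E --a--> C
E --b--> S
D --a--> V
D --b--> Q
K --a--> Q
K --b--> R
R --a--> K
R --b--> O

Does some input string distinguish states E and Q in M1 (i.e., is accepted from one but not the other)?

Reachable states from the start: {C,D,E,J,K,L,O,Q,R,S,V,X}. Unreachable: {H,T,Y} — drop them.
Start with accepting vs non-accepting: {K,O,V,X} | {C,D,E,J,L,Q,R,S}.
On input a, block {K,O,V,X} splits into {K,X} and {O,V}.
Refine {C,D,E,J,L,Q,R,S} on symbol a: members go to different blocks, giving {E,L,S} and {C,D,Q} and {J,R}.
On input a, block {K,X} splits into {K} and {X}.
Split {E,L,S} by δ(·,a) → {E,S} and {L}.
On input b, block {E,S} splits into {E} and {S}.
Split {O,V} by δ(·,a) → {V} and {O}.
Refine {C,D,Q} on symbol a: members go to different blocks, giving {D,Q} and {C}.
No further refinement is possible. Final partition (10 blocks): {K} | {E} | {V} | {D,Q} | {J,R} | {X} | {L} | {S} | {O} | {C}.
E and Q end up in different blocks, so they are distinguishable. For instance, the string 'a' is accepted from only Q.

Yes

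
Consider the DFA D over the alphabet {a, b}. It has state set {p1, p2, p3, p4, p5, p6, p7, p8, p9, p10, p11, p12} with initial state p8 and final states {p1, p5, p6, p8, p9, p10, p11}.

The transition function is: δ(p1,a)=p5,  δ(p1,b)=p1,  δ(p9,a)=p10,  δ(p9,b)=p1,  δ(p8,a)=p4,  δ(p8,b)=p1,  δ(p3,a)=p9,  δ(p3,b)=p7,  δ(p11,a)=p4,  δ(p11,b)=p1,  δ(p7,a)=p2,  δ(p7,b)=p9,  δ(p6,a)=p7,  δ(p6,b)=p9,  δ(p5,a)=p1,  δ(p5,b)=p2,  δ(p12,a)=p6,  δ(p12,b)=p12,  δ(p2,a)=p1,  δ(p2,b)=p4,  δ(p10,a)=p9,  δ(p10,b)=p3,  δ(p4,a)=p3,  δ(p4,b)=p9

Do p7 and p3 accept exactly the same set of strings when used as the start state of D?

No

First remove the unreachable states {p6,p11,p12}; 9 states remain.
Initial partition by acceptance: {p1,p5,p8,p9,p10} | {p2,p3,p4,p7}.
Split {p1,p5,p8,p9,p10} by δ(·,a) → {p1,p5,p9,p10} and {p8}.
Refine {p1,p5,p9,p10} on symbol b: members go to different blocks, giving {p1,p9} and {p5,p10}.
Split {p2,p3,p4,p7} by δ(·,a) → {p2,p3} and {p4,p7}.
Stable partition: {p1,p9} | {p2,p3} | {p8} | {p5,p10} | {p4,p7} — 5 equivalence classes.
p7 and p3 end up in different blocks, so they are distinguishable. For instance, the string 'a' is accepted from only p3.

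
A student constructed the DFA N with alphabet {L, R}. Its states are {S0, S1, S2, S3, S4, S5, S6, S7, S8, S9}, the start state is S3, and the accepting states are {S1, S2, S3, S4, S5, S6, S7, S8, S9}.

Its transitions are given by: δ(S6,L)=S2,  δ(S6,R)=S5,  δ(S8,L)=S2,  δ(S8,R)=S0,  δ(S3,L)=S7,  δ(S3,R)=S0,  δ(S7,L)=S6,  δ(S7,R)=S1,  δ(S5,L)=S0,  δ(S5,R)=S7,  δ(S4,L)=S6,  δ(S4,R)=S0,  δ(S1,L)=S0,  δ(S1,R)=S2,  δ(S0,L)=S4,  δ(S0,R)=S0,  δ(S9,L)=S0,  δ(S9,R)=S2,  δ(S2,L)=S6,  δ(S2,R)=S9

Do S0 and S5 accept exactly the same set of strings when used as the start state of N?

Reachable states from the start: {S0,S1,S2,S3,S4,S5,S6,S7,S9}. Unreachable: {S8} — drop them.
Start with accepting vs non-accepting: {S1,S2,S3,S4,S5,S6,S7,S9} | {S0}.
Split {S1,S2,S3,S4,S5,S6,S7,S9} by δ(·,L) → {S2,S3,S4,S6,S7} and {S1,S5,S9}.
On input R, block {S2,S3,S4,S6,S7} splits into {S2,S6,S7} and {S3,S4}.
The partition is now stable with 4 blocks: {S2,S6,S7} | {S0} | {S1,S5,S9} | {S3,S4}.
S0 and S5 end up in different blocks, so they are distinguishable. For instance, the string 'ε' is accepted from only S5.

No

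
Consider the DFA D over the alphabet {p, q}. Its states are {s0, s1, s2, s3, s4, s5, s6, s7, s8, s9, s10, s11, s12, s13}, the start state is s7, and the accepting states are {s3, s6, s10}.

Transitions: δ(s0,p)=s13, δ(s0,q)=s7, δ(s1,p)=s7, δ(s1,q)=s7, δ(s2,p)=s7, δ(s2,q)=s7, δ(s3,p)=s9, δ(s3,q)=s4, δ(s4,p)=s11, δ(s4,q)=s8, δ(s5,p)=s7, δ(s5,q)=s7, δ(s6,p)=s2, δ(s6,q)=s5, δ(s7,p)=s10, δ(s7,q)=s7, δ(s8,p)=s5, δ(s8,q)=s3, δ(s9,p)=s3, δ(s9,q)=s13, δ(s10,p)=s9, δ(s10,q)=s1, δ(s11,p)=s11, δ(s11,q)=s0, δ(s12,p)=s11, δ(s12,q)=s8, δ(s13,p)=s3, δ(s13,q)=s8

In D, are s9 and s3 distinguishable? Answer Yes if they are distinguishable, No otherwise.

Reachable states from the start: {s0,s1,s3,s4,s5,s7,s8,s9,s10,s11,s13}. Unreachable: {s2,s6,s12} — drop them.
Start with accepting vs non-accepting: {s3,s10} | {s0,s1,s4,s5,s7,s8,s9,s11,s13}.
Refine {s0,s1,s4,s5,s7,s8,s9,s11,s13} on symbol p: members go to different blocks, giving {s0,s1,s4,s5,s8,s11} and {s7,s9,s13}.
Refine {s0,s1,s4,s5,s8,s11} on symbol p: members go to different blocks, giving {s0,s1,s5} and {s4,s8,s11}.
Refine {s3,s10} on symbol q: members go to different blocks, giving {s3} and {s10}.
Split {s7,s9,s13} by δ(·,p) → {s9,s13} and {s7}.
Split {s0,s1,s5} by δ(·,p) → {s1,s5} and {s0}.
Refine {s9,s13} on symbol q: members go to different blocks, giving {s9} and {s13}.
On input p, block {s4,s8,s11} splits into {s4,s11} and {s8}.
On input q, block {s4,s11} splits into {s4} and {s11}.
The partition is now stable with 10 blocks: {s3} | {s1,s5} | {s9} | {s4} | {s10} | {s7} | {s0} | {s13} | {s8} | {s11}.
s9 and s3 end up in different blocks, so they are distinguishable. For instance, the string 'ε' is accepted from only s3.

Yes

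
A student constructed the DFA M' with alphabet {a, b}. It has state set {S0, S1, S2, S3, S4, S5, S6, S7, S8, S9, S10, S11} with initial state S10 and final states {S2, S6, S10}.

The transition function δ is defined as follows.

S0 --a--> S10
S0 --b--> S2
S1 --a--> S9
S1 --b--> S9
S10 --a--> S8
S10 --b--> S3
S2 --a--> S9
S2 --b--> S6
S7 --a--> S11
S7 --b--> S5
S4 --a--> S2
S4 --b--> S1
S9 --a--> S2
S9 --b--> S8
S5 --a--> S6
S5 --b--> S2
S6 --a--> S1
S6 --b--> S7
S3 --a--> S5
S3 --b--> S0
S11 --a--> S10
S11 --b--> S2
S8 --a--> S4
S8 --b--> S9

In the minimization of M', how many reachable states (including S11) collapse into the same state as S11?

P0 = {S2,S6,S10} | {S0,S1,S3,S4,S5,S7,S8,S9,S11}.
Split {S2,S6,S10} by δ(·,b) → {S6,S10} and {S2}.
On input a, block {S0,S1,S3,S4,S5,S7,S8,S9,S11} splits into {S1,S3,S7,S8} and {S0,S5,S11} and {S4,S9}.
Refine {S1,S3,S7,S8} on symbol a: members go to different blocks, giving {S1,S8} and {S3,S7}.
The partition is now stable with 6 blocks: {S6,S10} | {S1,S8} | {S2} | {S0,S5,S11} | {S4,S9} | {S3,S7}.
The equivalence class containing S11 is {S0,S5,S11}, of size 3.

3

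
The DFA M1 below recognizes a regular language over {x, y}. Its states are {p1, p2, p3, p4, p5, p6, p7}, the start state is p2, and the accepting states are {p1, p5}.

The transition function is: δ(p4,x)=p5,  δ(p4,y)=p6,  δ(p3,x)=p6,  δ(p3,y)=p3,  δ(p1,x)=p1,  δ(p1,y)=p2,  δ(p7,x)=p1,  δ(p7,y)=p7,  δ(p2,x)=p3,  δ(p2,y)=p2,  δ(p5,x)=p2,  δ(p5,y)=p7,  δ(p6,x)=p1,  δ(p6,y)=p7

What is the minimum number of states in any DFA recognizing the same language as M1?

First remove the unreachable states {p4,p5}; 5 states remain.
Start with accepting vs non-accepting: {p1} | {p2,p3,p6,p7}.
Split {p2,p3,p6,p7} by δ(·,x) → {p2,p3} and {p6,p7}.
Split {p2,p3} by δ(·,x) → {p2} and {p3}.
Stable partition: {p1} | {p2} | {p6,p7} | {p3} — 4 equivalence classes.

4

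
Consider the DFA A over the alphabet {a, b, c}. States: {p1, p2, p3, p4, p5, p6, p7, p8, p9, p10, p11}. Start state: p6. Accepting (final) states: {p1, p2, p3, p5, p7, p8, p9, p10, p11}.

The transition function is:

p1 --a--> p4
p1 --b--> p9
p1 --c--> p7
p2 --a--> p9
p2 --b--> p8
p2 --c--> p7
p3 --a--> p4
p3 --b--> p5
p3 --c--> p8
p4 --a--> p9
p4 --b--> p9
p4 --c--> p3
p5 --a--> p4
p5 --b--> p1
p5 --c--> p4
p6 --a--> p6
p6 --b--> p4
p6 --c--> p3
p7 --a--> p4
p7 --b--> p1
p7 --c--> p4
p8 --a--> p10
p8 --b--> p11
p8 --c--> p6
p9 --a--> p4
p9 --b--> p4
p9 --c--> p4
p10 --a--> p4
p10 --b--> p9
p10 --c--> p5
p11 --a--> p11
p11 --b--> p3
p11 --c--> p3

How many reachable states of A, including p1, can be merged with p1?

2

Reachable states from the start: {p1,p3,p4,p5,p6,p7,p8,p9,p10,p11}. Unreachable: {p2} — drop them.
Start with accepting vs non-accepting: {p1,p3,p5,p7,p8,p9,p10,p11} | {p4,p6}.
Split {p1,p3,p5,p7,p8,p9,p10,p11} by δ(·,a) → {p1,p3,p5,p7,p9,p10} and {p8,p11}.
Refine {p1,p3,p5,p7,p9,p10} on symbol b: members go to different blocks, giving {p1,p3,p5,p7,p10} and {p9}.
On input b, block {p1,p3,p5,p7,p10} splits into {p3,p5,p7} and {p1,p10}.
On input b, block {p3,p5,p7} splits into {p5,p7} and {p3}.
Refine {p4,p6} on symbol a: members go to different blocks, giving {p4} and {p6}.
On input a, block {p8,p11} splits into {p8} and {p11}.
The partition is now stable with 8 blocks: {p5,p7} | {p4} | {p8} | {p9} | {p1,p10} | {p3} | {p6} | {p11}.
State p1 belongs to the block {p1,p10}, which has 2 states.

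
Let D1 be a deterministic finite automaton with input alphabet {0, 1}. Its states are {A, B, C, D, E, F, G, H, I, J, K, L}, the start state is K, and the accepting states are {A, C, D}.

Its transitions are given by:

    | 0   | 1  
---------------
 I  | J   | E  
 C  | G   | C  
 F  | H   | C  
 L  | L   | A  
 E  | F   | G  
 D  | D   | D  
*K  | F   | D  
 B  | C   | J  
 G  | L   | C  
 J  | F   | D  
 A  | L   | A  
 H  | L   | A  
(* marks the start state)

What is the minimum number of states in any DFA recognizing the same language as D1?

Reachable states from the start: {A,C,D,F,G,H,K,L}. Unreachable: {B,E,I,J} — drop them.
Initial partition by acceptance: {A,C,D} | {F,G,H,K,L}.
Refine {A,C,D} on symbol 0: members go to different blocks, giving {A,C} and {D}.
Refine {F,G,H,K,L} on symbol 1: members go to different blocks, giving {F,G,H,L} and {K}.
No further refinement is possible. Final partition (4 blocks): {A,C} | {F,G,H,L} | {D} | {K}.

4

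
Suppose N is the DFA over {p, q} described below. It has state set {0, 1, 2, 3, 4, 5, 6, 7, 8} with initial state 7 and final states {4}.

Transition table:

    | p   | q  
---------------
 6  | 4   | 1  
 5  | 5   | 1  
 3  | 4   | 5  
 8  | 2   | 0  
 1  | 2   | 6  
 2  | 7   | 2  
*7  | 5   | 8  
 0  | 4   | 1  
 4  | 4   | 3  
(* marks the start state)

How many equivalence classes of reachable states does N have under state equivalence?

All states are reachable from the start state.
Start with accepting vs non-accepting: {4} | {0,1,2,3,5,6,7,8}.
Refine {0,1,2,3,5,6,7,8} on symbol p: members go to different blocks, giving {1,2,5,7,8} and {0,3,6}.
Refine {1,2,5,7,8} on symbol q: members go to different blocks, giving {2,5,7} and {1,8}.
Refine {2,5,7} on symbol q: members go to different blocks, giving {5,7} and {2}.
On input q, block {0,3,6} splits into {0,6} and {3}.
Stable partition: {4} | {5,7} | {0,6} | {1,8} | {2} | {3} — 6 equivalence classes.

6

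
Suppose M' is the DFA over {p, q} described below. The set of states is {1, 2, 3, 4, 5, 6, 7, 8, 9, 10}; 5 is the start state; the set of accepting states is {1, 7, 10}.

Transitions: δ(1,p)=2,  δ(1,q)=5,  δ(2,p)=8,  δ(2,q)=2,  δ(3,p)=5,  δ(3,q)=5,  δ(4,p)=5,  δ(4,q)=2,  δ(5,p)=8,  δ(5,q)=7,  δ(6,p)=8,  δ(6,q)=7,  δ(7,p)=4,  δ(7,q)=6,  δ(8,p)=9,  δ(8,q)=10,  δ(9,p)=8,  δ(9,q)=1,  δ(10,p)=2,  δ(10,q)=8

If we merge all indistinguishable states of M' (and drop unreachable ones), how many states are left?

Reachable states from the start: {1,2,4,5,6,7,8,9,10}. Unreachable: {3} — drop them.
P0 = {1,7,10} | {2,4,5,6,8,9}.
Split {2,4,5,6,8,9} by δ(·,q) → {5,6,8,9} and {2,4}.
The partition is now stable with 3 blocks: {1,7,10} | {5,6,8,9} | {2,4}.

3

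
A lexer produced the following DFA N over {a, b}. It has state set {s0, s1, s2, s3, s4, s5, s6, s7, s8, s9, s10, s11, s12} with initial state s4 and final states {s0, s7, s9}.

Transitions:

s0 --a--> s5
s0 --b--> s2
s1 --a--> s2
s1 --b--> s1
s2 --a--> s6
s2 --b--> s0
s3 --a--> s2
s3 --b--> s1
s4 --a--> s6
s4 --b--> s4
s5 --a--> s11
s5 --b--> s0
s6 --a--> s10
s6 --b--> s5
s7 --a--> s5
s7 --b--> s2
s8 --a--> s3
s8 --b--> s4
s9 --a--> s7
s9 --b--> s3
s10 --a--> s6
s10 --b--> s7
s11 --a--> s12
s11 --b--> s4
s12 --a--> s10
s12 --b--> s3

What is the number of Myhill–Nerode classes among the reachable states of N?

First remove the unreachable states {s8,s9}; 11 states remain.
P0 = {s0,s7} | {s1,s2,s3,s4,s5,s6,s10,s11,s12}.
On input b, block {s1,s2,s3,s4,s5,s6,s10,s11,s12} splits into {s1,s3,s4,s6,s11,s12} and {s2,s5,s10}.
Split {s1,s3,s4,s6,s11,s12} by δ(·,a) → {s1,s3,s6,s12} and {s4,s11}.
Refine {s1,s3,s6,s12} on symbol b: members go to different blocks, giving {s1,s3,s12} and {s6}.
Refine {s2,s5,s10} on symbol a: members go to different blocks, giving {s2,s10} and {s5}.
On input a, block {s4,s11} splits into {s4} and {s11}.
Stable partition: {s0,s7} | {s1,s3,s12} | {s2,s10} | {s4} | {s6} | {s5} | {s11} — 7 equivalence classes.

7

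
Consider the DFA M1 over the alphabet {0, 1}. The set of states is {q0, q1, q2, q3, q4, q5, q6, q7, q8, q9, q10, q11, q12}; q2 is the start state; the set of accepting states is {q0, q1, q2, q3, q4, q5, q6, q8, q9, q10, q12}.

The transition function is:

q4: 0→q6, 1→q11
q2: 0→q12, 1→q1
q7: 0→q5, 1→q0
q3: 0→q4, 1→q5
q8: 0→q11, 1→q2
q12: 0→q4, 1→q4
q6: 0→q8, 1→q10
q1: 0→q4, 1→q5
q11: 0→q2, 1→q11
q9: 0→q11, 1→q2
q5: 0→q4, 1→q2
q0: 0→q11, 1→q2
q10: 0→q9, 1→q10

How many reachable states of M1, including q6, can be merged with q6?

First remove the unreachable states {q0,q3,q7}; 10 states remain.
Start with accepting vs non-accepting: {q1,q2,q4,q5,q6,q8,q9,q10,q12} | {q11}.
Refine {q1,q2,q4,q5,q6,q8,q9,q10,q12} on symbol 0: members go to different blocks, giving {q1,q2,q4,q5,q6,q10,q12} and {q8,q9}.
On input 0, block {q1,q2,q4,q5,q6,q10,q12} splits into {q1,q2,q4,q5,q12} and {q6,q10}.
Split {q1,q2,q4,q5,q12} by δ(·,0) → {q1,q2,q5,q12} and {q4}.
On input 0, block {q1,q2,q5,q12} splits into {q1,q5,q12} and {q2}.
On input 1, block {q1,q5,q12} splits into {q1} and {q5} and {q12}.
The partition is now stable with 8 blocks: {q1} | {q11} | {q8,q9} | {q6,q10} | {q4} | {q2} | {q5} | {q12}.
The equivalence class containing q6 is {q6,q10}, of size 2.

2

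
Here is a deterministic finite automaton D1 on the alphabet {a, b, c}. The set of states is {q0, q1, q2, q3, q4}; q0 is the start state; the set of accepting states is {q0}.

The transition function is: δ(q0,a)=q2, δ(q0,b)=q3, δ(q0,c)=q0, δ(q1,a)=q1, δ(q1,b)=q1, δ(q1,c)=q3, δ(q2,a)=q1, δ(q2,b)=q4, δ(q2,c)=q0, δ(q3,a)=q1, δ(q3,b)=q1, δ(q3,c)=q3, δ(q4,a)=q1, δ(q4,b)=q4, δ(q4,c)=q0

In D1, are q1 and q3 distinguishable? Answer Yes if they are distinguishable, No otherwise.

No

Start with accepting vs non-accepting: {q0} | {q1,q2,q3,q4}.
On input c, block {q1,q2,q3,q4} splits into {q1,q3} and {q2,q4}.
The partition is now stable with 3 blocks: {q0} | {q1,q3} | {q2,q4}.
q1 and q3 lie in the same block of the stable partition, so they are equivalent — no string distinguishes them.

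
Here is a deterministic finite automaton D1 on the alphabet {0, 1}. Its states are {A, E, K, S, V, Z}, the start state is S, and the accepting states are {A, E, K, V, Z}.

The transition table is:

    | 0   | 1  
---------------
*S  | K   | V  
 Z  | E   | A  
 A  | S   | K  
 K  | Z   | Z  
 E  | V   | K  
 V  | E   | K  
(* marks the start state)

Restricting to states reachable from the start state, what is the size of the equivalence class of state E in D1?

2

All states are reachable from the start state.
Start with accepting vs non-accepting: {A,E,K,V,Z} | {S}.
On input 0, block {A,E,K,V,Z} splits into {E,K,V,Z} and {A}.
On input 1, block {E,K,V,Z} splits into {E,K,V} and {Z}.
Split {E,K,V} by δ(·,0) → {E,V} and {K}.
Stable partition: {E,V} | {S} | {A} | {Z} | {K} — 5 equivalence classes.
The equivalence class containing E is {E,V}, of size 2.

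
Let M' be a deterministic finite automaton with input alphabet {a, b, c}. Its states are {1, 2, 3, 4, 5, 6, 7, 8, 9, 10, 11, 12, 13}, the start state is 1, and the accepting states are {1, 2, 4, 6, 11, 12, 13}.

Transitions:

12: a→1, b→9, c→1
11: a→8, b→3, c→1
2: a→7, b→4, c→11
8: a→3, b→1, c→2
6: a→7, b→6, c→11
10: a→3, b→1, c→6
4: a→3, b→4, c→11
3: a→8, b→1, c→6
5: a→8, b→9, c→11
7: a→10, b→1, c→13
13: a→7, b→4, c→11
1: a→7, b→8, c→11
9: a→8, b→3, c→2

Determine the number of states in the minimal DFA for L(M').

States {5,9,12} cannot be reached from the start state, so discard them.
Initial partition by acceptance: {1,2,4,6,11,13} | {3,7,8,10}.
Split {1,2,4,6,11,13} by δ(·,b) → {2,4,6,13} and {1,11}.
The partition is now stable with 3 blocks: {2,4,6,13} | {3,7,8,10} | {1,11}.

3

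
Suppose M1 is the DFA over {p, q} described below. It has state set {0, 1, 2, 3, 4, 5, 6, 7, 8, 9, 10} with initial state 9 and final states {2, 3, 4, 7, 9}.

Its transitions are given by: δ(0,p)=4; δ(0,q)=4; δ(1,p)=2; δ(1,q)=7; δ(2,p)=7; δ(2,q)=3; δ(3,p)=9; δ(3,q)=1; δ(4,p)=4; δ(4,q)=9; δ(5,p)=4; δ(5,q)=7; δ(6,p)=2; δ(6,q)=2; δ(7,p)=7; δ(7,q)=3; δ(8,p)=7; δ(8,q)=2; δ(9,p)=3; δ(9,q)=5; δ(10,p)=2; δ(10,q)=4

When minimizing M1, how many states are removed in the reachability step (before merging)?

4

No path from 9 leads to 0, 6, 8, 10; the other 7 states are all reachable.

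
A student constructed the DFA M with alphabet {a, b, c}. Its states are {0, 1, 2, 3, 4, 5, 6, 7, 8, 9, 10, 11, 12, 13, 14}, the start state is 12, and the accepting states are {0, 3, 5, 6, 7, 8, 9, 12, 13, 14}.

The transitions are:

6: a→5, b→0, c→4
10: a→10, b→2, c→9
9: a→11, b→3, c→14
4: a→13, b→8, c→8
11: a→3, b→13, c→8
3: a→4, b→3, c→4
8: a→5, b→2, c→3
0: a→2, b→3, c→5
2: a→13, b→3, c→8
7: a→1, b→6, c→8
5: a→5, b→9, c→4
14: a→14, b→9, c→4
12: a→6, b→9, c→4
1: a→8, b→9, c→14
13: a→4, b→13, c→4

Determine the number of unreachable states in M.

3

Starting at 12 and following transitions, the reachable set is {0, 2, 3, 4, 5, 6, 8, 9, 11, 12, 13, 14}. That leaves 1, 7, 10 unreachable — 3 in total.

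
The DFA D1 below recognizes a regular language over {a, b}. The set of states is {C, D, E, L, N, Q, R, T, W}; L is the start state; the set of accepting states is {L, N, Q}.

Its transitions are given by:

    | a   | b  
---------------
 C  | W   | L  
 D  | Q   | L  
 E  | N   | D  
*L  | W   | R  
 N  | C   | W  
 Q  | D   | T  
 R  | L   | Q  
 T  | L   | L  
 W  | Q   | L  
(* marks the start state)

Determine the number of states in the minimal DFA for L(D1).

States {C,E,N} cannot be reached from the start state, so discard them.
P0 = {L,Q} | {D,R,T,W}.
Stable partition: {L,Q} | {D,R,T,W} — 2 equivalence classes.

2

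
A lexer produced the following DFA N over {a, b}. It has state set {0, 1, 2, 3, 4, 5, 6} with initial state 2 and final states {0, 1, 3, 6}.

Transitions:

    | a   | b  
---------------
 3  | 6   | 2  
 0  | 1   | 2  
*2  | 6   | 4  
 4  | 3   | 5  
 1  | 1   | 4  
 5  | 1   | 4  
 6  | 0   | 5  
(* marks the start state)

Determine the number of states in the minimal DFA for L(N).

2

All states are reachable from the start state.
P0 = {0,1,3,6} | {2,4,5}.
No further refinement is possible. Final partition (2 blocks): {0,1,3,6} | {2,4,5}.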